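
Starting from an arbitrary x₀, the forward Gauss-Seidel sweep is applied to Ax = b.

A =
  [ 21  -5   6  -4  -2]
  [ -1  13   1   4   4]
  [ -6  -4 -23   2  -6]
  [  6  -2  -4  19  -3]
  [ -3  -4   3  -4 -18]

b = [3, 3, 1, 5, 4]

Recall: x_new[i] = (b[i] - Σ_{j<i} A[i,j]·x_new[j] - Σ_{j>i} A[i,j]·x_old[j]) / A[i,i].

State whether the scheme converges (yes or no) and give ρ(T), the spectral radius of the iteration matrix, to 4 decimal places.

Diagonal D = diag(21, 13, -23, 19, -18); L, U strict lower/upper.
GS T = -(D+L)⁻¹U: row 0 first, T[0,4] = -(-2)/(21) = +0.0952; later rows by forward substitution.
  T[0,:] = [+0.0000, +0.2381, -0.2857, +0.1905, +0.0952]
  T[1,:] = [+0.0000, +0.0183, -0.0989, -0.2930, -0.3004]
  T[2,:] = [+0.0000, -0.0653, +0.0917, +0.0882, -0.2335]
  T[3,:] = [+0.0000, -0.0870, +0.0991, -0.0724, +0.0470]
  T[4,:] = [+0.0000, -0.0353, +0.0629, +0.0642, +0.0015]
eigenvalue magnitudes: 0.2407, 0.1926, 0.0301, 0.0301, 0.0000.
spectral radius ρ = 0.2407; 0.2407 < 1, so it converges for any x₀.

yes, ρ = 0.2407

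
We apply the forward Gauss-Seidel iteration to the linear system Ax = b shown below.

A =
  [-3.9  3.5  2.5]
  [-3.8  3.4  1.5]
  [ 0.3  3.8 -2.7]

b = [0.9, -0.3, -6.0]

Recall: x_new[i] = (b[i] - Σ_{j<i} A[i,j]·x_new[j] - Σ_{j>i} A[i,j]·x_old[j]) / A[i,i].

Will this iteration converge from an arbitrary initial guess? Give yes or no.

Split A = D + L + U, D = diag(-3.9, 3.4, -2.7).
T_GS = -(D+L)⁻¹U: row 0 first, T[0,2] = -(2.5)/(-3.9) = +0.6410; later rows by forward substitution.
  T[0,:] = [+0.0000 +0.8974 +0.6410]
  T[1,:] = [+0.0000 +1.0030 +0.2753]
  T[2,:] = [+0.0000 +1.5114 +0.4586]
|λ(T)| sorted: 1.4309, 0.0307, 0.0000.
ρ(T) = max|λ| = 1.4309; 1.4309 > 1 ⇒ diverges.

no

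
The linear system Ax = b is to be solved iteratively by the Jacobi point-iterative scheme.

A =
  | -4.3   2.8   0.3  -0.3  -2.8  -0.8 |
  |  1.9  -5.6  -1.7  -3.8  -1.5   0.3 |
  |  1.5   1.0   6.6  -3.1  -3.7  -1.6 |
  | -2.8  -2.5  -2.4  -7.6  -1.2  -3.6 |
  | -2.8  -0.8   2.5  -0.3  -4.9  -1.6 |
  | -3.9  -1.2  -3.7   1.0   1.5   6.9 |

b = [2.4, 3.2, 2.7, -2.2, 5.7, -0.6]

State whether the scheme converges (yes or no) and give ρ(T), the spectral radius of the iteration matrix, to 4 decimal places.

Split A = D + L + U, D = diag(-4.3, -5.6, 6.6, -7.6, -4.9, 6.9).
Jacobi T = -D⁻¹(L+U): T[3,4] = -(-1.2)/(-7.6) = -0.1579; T[3,3] = 0.
  T[0,:] = [+0.0000 +0.6512 +0.0698 -0.0698 -0.6512 -0.1860]
  T[1,:] = [+0.3393 +0.0000 -0.3036 -0.6786 -0.2679 +0.0536]
  T[2,:] = [-0.2273 -0.1515 +0.0000 +0.4697 +0.5606 +0.2424]
  T[3,:] = [-0.3684 -0.3289 -0.3158 +0.0000 -0.1579 -0.4737]
  T[4,:] = [-0.5714 -0.1633 +0.5102 -0.0612 +0.0000 -0.3265]
  T[5,:] = [+0.5652 +0.1739 +0.5362 -0.1449 -0.2174 +0.0000]
|λ(T)| sorted: 1.2102, 0.8954, 0.4466, 0.2740, 0.2086, 0.2086.
spectral radius ρ = 1.2102; 1.2102 > 1, so it fails to converge.

no, ρ = 1.2102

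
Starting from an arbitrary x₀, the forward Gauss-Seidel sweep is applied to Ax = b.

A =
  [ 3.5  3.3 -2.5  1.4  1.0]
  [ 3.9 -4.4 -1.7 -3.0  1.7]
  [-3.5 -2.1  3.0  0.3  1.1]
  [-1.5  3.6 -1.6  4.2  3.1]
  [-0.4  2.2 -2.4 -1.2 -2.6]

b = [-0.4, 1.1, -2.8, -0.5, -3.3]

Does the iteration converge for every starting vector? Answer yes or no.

no

A = D + L + U where D = diag(3.5, -4.4, 3, 4.2, -2.6).
GS T = -(D+L)⁻¹U: row 0 first, T[0,2] = -(-2.5)/(3.5) = +0.7143; later rows by forward substitution.
  T[0,:] = [+0.0000  -0.9429  +0.7143  -0.4000  -0.2857]
  T[1,:] = [+0.0000  -0.8357  +0.2468  -1.0364  +0.1331]
  T[2,:] = [+0.0000  -1.6850  +1.0061  -1.2921  -0.6068]
  T[3,:] = [+0.0000  -0.2623  +0.4269  +0.2532  -1.1854]
  T[4,:] = [+0.0000  +1.1144  -1.0268  +0.2605  +1.2638]
|eigenvalues of T|: 1.6569, 0.3125, 0.2499, 0.0320, 0.0000.
ρ = 1.6569; 1.6569 > 1, so it fails to converge.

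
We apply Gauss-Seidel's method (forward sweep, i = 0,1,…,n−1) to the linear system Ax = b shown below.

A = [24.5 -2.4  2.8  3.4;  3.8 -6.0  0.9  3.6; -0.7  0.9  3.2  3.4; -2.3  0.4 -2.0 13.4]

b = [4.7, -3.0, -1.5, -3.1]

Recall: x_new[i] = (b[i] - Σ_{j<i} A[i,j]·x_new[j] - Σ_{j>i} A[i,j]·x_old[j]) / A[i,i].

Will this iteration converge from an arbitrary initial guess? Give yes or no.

yes

Write A = D+L+U with D = diag(24.5, -6, 3.2, 13.4).
GS T = -(D+L)⁻¹U: row 0 first, T[0,1] = -(-2.4)/(24.5) = +0.0980; later rows by forward substitution.
  T[0,:] = [+0.0000 +0.0980 -0.1143 -0.1388]
  T[1,:] = [+0.0000 +0.0620 +0.0776 +0.5121]
  T[2,:] = [+0.0000 +0.0040 -0.0468 -1.2369]
  T[3,:] = [+0.0000 +0.0156 -0.0289 -0.2237]
moduli |λ_i(T)| = 0.3661, 0.0856, 0.0856, 0.0000.
ρ(T) = max|λ| = 0.3661; 0.3661 < 1: convergent.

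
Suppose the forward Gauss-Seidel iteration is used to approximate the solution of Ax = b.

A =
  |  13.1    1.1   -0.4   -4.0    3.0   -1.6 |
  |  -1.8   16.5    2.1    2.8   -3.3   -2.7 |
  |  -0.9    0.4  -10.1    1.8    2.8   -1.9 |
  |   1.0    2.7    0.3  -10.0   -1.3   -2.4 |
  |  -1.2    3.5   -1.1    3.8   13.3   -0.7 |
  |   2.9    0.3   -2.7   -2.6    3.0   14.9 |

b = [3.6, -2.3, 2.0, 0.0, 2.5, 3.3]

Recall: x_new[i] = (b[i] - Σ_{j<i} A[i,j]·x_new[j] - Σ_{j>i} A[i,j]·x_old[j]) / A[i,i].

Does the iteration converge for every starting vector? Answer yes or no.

yes

A = D + L + U where D = diag(13.1, 16.5, -10.1, -10, 13.3, 14.9).
T_GS = -(D+L)⁻¹U: row 0 first, T[0,2] = -(-0.4)/(13.1) = +0.0305; later rows by forward substitution.
  T[0,:] = [+0.0000 -0.0840 +0.0305 +0.3053 -0.2290 +0.1221]
  T[1,:] = [+0.0000 -0.0092 -0.1239 -0.1364 +0.1750 +0.1770]
  T[2,:] = [+0.0000 +0.0071 -0.0076 +0.1456 +0.3046 -0.1920]
  T[3,:] = [+0.0000 -0.0107 -0.0306 -0.0019 -0.0965 -0.1858]
  T[4,:] = [+0.0000 -0.0015 +0.0435 +0.0760 -0.0140 +0.0543]
  T[5,:] = [+0.0000 +0.0163 -0.0189 -0.0459 +0.0822 -0.1055]
|roots of det(T-λI)|: 0.2202, 0.1146, 0.1146, 0.0848, 0.0104, 0.0000.
ρ = 0.2202; 0.2202 < 1, so it converges for any x₀.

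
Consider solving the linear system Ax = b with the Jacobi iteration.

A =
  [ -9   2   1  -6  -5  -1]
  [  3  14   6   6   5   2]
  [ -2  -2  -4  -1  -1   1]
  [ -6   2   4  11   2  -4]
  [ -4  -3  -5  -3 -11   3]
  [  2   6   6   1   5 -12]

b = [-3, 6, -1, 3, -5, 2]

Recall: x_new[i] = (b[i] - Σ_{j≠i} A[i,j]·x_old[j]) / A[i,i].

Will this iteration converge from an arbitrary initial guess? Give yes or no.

Write A = D+L+U with D = diag(-9, 14, -4, 11, -11, -12).
T_J = -D⁻¹(L+U): T[4,1] = -(-3)/(-11) = -0.2727; T[4,4] = 0.
  T[0,:] = [+0.0000  +0.2222  +0.1111  -0.6667  -0.5556  -0.1111]
  T[1,:] = [-0.2143  +0.0000  -0.4286  -0.4286  -0.3571  -0.1429]
  T[2,:] = [-0.5000  -0.5000  +0.0000  -0.2500  -0.2500  +0.2500]
  T[3,:] = [+0.5455  -0.1818  -0.3636  +0.0000  -0.1818  +0.3636]
  T[4,:] = [-0.3636  -0.2727  -0.4545  -0.2727  +0.0000  +0.2727]
  T[5,:] = [+0.1667  +0.5000  +0.5000  +0.0833  +0.4167  +0.0000]
eigenvalue magnitudes: 1.3000, 0.7405, 0.7405, 0.5038, 0.5038, 0.0115.
ρ = 1.3000; 1.3000 > 1: divergent.

no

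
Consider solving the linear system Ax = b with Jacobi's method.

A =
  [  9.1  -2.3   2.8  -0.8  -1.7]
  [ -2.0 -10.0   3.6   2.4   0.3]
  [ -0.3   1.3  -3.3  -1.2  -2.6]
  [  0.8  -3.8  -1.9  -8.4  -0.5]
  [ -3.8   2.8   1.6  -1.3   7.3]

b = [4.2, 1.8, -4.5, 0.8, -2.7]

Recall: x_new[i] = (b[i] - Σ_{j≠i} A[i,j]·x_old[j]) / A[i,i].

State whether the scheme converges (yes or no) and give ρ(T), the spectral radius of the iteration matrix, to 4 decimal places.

yes, ρ = 0.9053

Split A = D + L + U, D = diag(9.1, -10, -3.3, -8.4, 7.3).
T_J = -D⁻¹(L+U): T[3,2] = -(-1.9)/(-8.4) = -0.2262; T[3,3] = 0.
  T[0,:] = [+0.0000  +0.2527  -0.3077  +0.0879  +0.1868]
  T[1,:] = [-0.2000  +0.0000  +0.3600  +0.2400  +0.0300]
  T[2,:] = [-0.0909  +0.3939  +0.0000  -0.3636  -0.7879]
  T[3,:] = [+0.0952  -0.4524  -0.2262  +0.0000  -0.0595]
  T[4,:] = [+0.5205  -0.3836  -0.2192  +0.1781  +0.0000]
eigenvalue magnitudes: 0.9053, 0.6318, 0.6318, 0.2541, 0.2541.
ρ = 0.9053; 0.9053 < 1: convergent.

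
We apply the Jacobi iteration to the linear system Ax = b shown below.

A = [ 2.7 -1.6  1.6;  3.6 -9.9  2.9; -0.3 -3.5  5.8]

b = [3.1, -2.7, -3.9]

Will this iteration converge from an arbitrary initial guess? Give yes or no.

yes

Diagonal D = diag(2.7, -9.9, 5.8); L, U strict lower/upper.
T_J = -D⁻¹(L+U): T[2,1] = -(-3.5)/(5.8) = +0.6034; T[2,2] = 0.
  T[0,:] = [+0.0000, +0.5926, -0.5926]
  T[1,:] = [+0.3636, +0.0000, +0.2929]
  T[2,:] = [+0.0517, +0.6034, +0.0000]
|eigenvalues of T|: 0.7268, 0.4081, 0.4081.
spectral radius ρ = 0.7268; 0.7268 < 1: convergent.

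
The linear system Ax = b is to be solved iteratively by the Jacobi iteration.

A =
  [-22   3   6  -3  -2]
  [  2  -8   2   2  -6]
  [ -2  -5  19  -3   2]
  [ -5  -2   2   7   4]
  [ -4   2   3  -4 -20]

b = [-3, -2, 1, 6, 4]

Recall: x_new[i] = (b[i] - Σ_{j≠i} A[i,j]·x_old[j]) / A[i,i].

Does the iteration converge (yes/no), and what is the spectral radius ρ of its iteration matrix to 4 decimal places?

Let D = diag(-22, -8, 19, 7, -20); L, U the strict triangles.
T_J = -D⁻¹(L+U): T[3,1] = -(-2)/(7) = +0.2857; T[3,3] = 0.
  T[0,:] = [+0.0000 +0.1364 +0.2727 -0.1364 -0.0909]
  T[1,:] = [+0.2500 +0.0000 +0.2500 +0.2500 -0.7500]
  T[2,:] = [+0.1053 +0.2632 +0.0000 +0.1579 -0.1053]
  T[3,:] = [+0.7143 +0.2857 -0.2857 +0.0000 -0.5714]
  T[4,:] = [-0.2000 +0.1000 +0.1500 -0.2000 +0.0000]
moduli |λ_i(T)| = 0.5456, 0.3984, 0.3984, 0.3138, 0.3138.
ρ = 0.5456; 0.5456 < 1 ⇒ converges.

yes, ρ = 0.5456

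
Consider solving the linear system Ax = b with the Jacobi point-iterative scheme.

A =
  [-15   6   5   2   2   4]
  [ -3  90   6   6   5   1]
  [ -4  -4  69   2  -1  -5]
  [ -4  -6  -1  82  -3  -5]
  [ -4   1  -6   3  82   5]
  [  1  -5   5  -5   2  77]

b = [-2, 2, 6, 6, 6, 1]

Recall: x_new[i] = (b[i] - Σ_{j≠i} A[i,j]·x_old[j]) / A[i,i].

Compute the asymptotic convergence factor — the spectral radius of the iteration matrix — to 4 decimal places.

0.2094

Write A = D+L+U with D = diag(-15, 90, 69, 82, 82, 77).
Jacobi T = -D⁻¹(L+U): T[3,1] = -(-6)/(82) = +0.0732; T[3,3] = 0.
  T[0,:] = [+0.0000  +0.4000  +0.3333  +0.1333  +0.1333  +0.2667]
  T[1,:] = [+0.0333  +0.0000  -0.0667  -0.0667  -0.0556  -0.0111]
  T[2,:] = [+0.0580  +0.0580  +0.0000  -0.0290  +0.0145  +0.0725]
  T[3,:] = [+0.0488  +0.0732  +0.0122  +0.0000  +0.0366  +0.0610]
  T[4,:] = [+0.0488  -0.0122  +0.0732  -0.0366  +0.0000  -0.0610]
  T[5,:] = [-0.0130  +0.0649  -0.0649  +0.0649  -0.0260  +0.0000]
moduli |λ_i(T)| = 0.2094, 0.1519, 0.1519, 0.0576, 0.0358, 0.0358.
spectral radius ρ = 0.2094; 0.2094 < 1, so it converges for any x₀.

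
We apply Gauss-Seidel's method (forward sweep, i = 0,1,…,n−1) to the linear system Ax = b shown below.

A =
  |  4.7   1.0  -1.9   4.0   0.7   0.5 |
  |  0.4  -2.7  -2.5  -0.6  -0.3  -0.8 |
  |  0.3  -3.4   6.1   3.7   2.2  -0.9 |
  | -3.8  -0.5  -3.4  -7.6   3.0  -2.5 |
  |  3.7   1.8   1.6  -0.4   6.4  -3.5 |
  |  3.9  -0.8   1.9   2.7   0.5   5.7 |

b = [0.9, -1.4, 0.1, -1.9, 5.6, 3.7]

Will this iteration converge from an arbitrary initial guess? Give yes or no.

Diagonal D = diag(4.7, -2.7, 6.1, -7.6, 6.4, 5.7); L, U strict lower/upper.
GS T = -(D+L)⁻¹U: row 0 first, T[0,1] = -(1)/(4.7) = -0.2128; later rows by forward substitution.
  T[0,:] = [+0.0000  -0.2128  +0.4043  -0.8511  -0.1489  -0.1064]
  T[1,:] = [+0.0000  -0.0315  -0.8660  -0.3483  -0.1332  -0.3121]
  T[2,:] = [+0.0000  -0.0071  -0.5026  -0.7588  -0.4276  -0.0212]
  T[3,:] = [+0.0000  +0.1116  +0.0797  +0.7879  +0.6692  -0.2458]
  T[4,:] = [+0.0000  +0.1406  +0.1405  +0.8289  +0.2723  +0.6861]
  T[5,:] = [+0.0000  +0.0783  -0.2807  +0.3404  -0.1152  +0.0923]
moduli |λ_i(T)| = 1.2892, 0.4645, 0.4645, 0.2519, 0.2519, 0.0000.
spectral radius ρ = 1.2892; 1.2892 > 1, so it fails to converge.

no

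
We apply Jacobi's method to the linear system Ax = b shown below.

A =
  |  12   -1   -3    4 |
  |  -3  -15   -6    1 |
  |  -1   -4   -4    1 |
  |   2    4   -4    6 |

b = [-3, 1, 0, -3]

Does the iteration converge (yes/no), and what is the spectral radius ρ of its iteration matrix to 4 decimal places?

Let D = diag(12, -15, -4, 6); L, U the strict triangles.
T_J = -D⁻¹(L+U): T[0,1] = -(-1)/(12) = +0.0833; T[0,0] = 0.
  T[0,:] = [+0.0000  +0.0833  +0.2500  -0.3333]
  T[1,:] = [-0.2000  +0.0000  -0.4000  +0.0667]
  T[2,:] = [-0.2500  -1.0000  +0.0000  +0.2500]
  T[3,:] = [-0.3333  -0.6667  +0.6667  +0.0000]
|λ(T)| sorted: 0.7450, 0.5124, 0.5124, 0.2603.
ρ(T) = max|λ| = 0.7450; 0.7450 < 1: convergent.

yes, ρ = 0.7450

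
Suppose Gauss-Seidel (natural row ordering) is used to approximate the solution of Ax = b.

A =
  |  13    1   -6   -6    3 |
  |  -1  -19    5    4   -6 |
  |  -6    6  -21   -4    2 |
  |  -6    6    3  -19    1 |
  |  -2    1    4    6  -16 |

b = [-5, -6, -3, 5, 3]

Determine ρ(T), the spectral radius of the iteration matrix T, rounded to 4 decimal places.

0.2094

Diagonal D = diag(13, -19, -21, -19, -16); L, U strict lower/upper.
T_GS = -(D+L)⁻¹U: row 0 first, T[0,4] = -(3)/(13) = -0.2308; later rows by forward substitution.
  T[0,:] = [+0.0000  -0.0769  +0.4615  +0.4615  -0.2308]
  T[1,:] = [+0.0000  +0.0040  +0.2389  +0.1862  -0.3036]
  T[2,:] = [+0.0000  +0.0231  -0.0636  -0.2691  +0.0744]
  T[3,:] = [+0.0000  +0.0292  -0.0804  -0.1294  +0.0414]
  T[4,:] = [+0.0000  +0.0266  -0.0888  -0.1619  +0.0440]
eigenvalue magnitudes: 0.2094, 0.0644, 0.0644, 0.0292, 0.0000.
ρ(T) = max|λ| = 0.2094; 0.2094 < 1 ⇒ converges.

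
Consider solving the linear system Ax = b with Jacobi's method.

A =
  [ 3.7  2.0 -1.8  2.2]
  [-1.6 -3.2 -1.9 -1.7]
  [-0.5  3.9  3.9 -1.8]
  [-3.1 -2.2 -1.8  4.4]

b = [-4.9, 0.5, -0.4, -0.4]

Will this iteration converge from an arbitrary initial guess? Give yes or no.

Let D = diag(3.7, -3.2, 3.9, 4.4); L, U the strict triangles.
T_J = -D⁻¹(L+U): T[1,0] = -(-1.6)/(-3.2) = -0.5000; T[1,1] = 0.
  T[0,:] = [+0.0000  -0.5405  +0.4865  -0.5946]
  T[1,:] = [-0.5000  +0.0000  -0.5938  -0.5312]
  T[2,:] = [+0.1282  -1.0000  +0.0000  +0.4615]
  T[3,:] = [+0.7045  +0.5000  +0.4091  +0.0000]
eigenvalue magnitudes: 1.1834, 0.7947, 0.7947, 0.4826.
ρ(T) = max|λ| = 1.1834; 1.1834 > 1 ⇒ diverges.

no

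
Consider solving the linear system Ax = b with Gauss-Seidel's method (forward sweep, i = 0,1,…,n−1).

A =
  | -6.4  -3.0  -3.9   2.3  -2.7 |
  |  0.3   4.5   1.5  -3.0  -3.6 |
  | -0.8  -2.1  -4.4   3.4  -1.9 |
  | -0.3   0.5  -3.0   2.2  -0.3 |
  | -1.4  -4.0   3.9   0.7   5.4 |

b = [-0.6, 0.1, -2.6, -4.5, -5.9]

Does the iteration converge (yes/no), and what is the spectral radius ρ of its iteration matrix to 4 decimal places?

Split A = D + L + U, D = diag(-6.4, 4.5, -4.4, 2.2, 5.4).
GS T = -(D+L)⁻¹U: row 0 first, T[0,2] = -(-3.9)/(-6.4) = -0.6094; later rows by forward substitution.
  T[0,:] = [+0.0000  -0.4688  -0.6094  +0.3594  -0.4219]
  T[1,:] = [+0.0000  +0.0312  -0.2927  +0.6427  +0.8281]
  T[2,:] = [+0.0000  +0.0703  +0.2505  +0.4006  -0.7504]
  T[3,:] = [+0.0000  +0.0249  +0.3250  +0.4493  -1.1326]
  T[4,:] = [+0.0000  -0.1524  -0.5979  +0.2217  +1.1928]
moduli |λ_i(T)| = 1.4870, 0.4094, 0.4094, 0.0171, 0.0000.
spectral radius ρ = 1.4870; 1.4870 > 1: divergent.

no, ρ = 1.4870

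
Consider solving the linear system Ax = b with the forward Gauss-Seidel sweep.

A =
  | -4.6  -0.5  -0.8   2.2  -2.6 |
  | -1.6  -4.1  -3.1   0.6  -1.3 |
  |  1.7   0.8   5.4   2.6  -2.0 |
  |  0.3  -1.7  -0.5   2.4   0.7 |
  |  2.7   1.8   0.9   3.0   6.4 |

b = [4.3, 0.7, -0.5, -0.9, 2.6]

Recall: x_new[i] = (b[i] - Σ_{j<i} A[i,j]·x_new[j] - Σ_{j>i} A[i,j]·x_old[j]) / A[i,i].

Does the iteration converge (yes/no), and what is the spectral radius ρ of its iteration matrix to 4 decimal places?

yes, ρ = 0.8800

Let D = diag(-4.6, -4.1, 5.4, 2.4, 6.4); L, U the strict triangles.
T_GS = -(D+L)⁻¹U: row 0 first, T[0,3] = -(2.2)/(-4.6) = +0.4783; later rows by forward substitution.
  T[0,:] = [+0.0000  -0.1087  -0.1739  +0.4783  -0.5652]
  T[1,:] = [+0.0000  +0.0424  -0.6882  -0.0403  -0.0965]
  T[2,:] = [+0.0000  +0.0279  +0.1567  -0.6261  +0.5626]
  T[3,:] = [+0.0000  +0.0495  -0.4331  -0.2188  -0.1722]
  T[4,:] = [+0.0000  +0.0068  +0.4479  +0.0002  +0.2672]
eigenvalue magnitudes: 0.8800, 0.5946, 0.1172, 0.0794, 0.0000.
ρ = 0.8800; 0.8800 < 1 ⇒ converges.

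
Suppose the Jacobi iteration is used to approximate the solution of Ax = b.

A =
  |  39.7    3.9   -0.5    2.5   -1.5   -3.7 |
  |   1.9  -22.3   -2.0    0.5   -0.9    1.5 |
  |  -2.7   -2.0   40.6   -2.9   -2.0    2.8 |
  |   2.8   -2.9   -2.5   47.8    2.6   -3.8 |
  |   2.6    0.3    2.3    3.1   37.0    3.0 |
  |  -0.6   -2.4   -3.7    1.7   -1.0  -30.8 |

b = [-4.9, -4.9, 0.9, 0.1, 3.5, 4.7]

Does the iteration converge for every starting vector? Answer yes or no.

yes

Split A = D + L + U, D = diag(39.7, -22.3, 40.6, 47.8, 37, -30.8).
Jacobi T = -D⁻¹(L+U): T[0,2] = -(-0.5)/(39.7) = +0.0126; T[0,0] = 0.
  T[0,:] = [+0.0000  -0.0982  +0.0126  -0.0630  +0.0378  +0.0932]
  T[1,:] = [+0.0852  +0.0000  -0.0897  +0.0224  -0.0404  +0.0673]
  T[2,:] = [+0.0665  +0.0493  +0.0000  +0.0714  +0.0493  -0.0690]
  T[3,:] = [-0.0586  +0.0607  +0.0523  +0.0000  -0.0544  +0.0795]
  T[4,:] = [-0.0703  -0.0081  -0.0622  -0.0838  +0.0000  -0.0811]
  T[5,:] = [-0.0195  -0.0779  -0.1201  +0.0552  -0.0325  +0.0000]
|eigenvalues of T|: 0.1861, 0.1421, 0.1421, 0.1301, 0.0579, 0.0579.
ρ(T) = max|λ| = 0.1861; 0.1861 < 1: convergent.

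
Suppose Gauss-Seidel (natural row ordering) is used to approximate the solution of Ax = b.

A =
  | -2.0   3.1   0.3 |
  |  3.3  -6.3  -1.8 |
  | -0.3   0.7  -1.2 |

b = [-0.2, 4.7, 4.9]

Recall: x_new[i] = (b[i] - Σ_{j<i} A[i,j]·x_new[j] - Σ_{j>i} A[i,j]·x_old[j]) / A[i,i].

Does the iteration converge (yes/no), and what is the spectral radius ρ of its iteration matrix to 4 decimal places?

yes, ρ = 0.7932

Write A = D+L+U with D = diag(-2, -6.3, -1.2).
T_GS = -(D+L)⁻¹U: row 0 first, T[0,1] = -(3.1)/(-2) = +1.5500; later rows by forward substitution.
  T[0,:] = [+0.0000  +1.5500  +0.1500]
  T[1,:] = [+0.0000  +0.8119  -0.2071]
  T[2,:] = [+0.0000  +0.0861  -0.1583]
eigenvalue magnitudes: 0.7932, 0.1396, 0.0000.
ρ = 0.7932; 0.7932 < 1 ⇒ converges.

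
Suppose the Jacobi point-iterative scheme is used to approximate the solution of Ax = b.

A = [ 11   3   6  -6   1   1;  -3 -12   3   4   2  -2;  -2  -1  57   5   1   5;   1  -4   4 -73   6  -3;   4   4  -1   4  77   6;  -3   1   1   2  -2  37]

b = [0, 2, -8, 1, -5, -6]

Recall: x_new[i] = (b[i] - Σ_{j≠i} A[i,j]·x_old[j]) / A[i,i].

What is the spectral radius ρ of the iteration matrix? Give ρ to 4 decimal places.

0.3209

Split A = D + L + U, D = diag(11, -12, 57, -73, 77, 37).
Jacobi T = -D⁻¹(L+U): T[1,5] = -(-2)/(-12) = -0.1667; T[1,1] = 0.
  T[0,:] = [+0.0000, -0.2727, -0.5455, +0.5455, -0.0909, -0.0909]
  T[1,:] = [-0.2500, +0.0000, +0.2500, +0.3333, +0.1667, -0.1667]
  T[2,:] = [+0.0351, +0.0175, +0.0000, -0.0877, -0.0175, -0.0877]
  T[3,:] = [+0.0137, -0.0548, +0.0548, +0.0000, +0.0822, -0.0411]
  T[4,:] = [-0.0519, -0.0519, +0.0130, -0.0519, +0.0000, -0.0779]
  T[5,:] = [+0.0811, -0.0270, -0.0270, -0.0541, +0.0541, +0.0000]
|eigenvalues of T|: 0.3209, 0.1860, 0.1860, 0.1722, 0.1722, 0.0277.
ρ = 0.3209; 0.3209 < 1 ⇒ converges.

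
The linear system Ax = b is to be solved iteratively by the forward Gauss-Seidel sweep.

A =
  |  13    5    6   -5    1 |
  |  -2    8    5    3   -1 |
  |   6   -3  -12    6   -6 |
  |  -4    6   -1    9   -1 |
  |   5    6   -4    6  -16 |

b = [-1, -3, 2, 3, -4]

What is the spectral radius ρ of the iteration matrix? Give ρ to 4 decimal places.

0.9124

Let D = diag(13, 8, -12, 9, -16); L, U the strict triangles.
GS T = -(D+L)⁻¹U: row 0 first, T[0,1] = -(5)/(13) = -0.3846; later rows by forward substitution.
  T[0,:] = [+0.0000, -0.3846, -0.4615, +0.3846, -0.0769]
  T[1,:] = [+0.0000, -0.0962, -0.7404, -0.2788, +0.1058]
  T[2,:] = [+0.0000, -0.1683, -0.0457, +0.7620, -0.5649]
  T[3,:] = [+0.0000, -0.1255, +0.2834, +0.4415, -0.0564]
  T[4,:] = [+0.0000, -0.1613, -0.3042, -0.0093, +0.1357]
|eigenvalues of T|: 0.9124, 0.6592, 0.1281, 0.0542, 0.0000.
spectral radius ρ = 0.9124; 0.9124 < 1 ⇒ converges.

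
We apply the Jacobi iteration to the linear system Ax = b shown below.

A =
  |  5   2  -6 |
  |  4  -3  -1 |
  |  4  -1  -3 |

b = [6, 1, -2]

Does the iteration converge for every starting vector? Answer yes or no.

Split A = D + L + U, D = diag(5, -3, -3).
T_J = -D⁻¹(L+U): T[2,1] = -(-1)/(-3) = -0.3333; T[2,2] = 0.
  T[0,:] = [+0.0000, -0.4000, +1.2000]
  T[1,:] = [+1.3333, +0.0000, -0.3333]
  T[2,:] = [+1.3333, -0.3333, +0.0000]
moduli |λ_i(T)| = 1.2128, 0.8795, 0.3333.
ρ = 1.2128; 1.2128 > 1, so it fails to converge.

no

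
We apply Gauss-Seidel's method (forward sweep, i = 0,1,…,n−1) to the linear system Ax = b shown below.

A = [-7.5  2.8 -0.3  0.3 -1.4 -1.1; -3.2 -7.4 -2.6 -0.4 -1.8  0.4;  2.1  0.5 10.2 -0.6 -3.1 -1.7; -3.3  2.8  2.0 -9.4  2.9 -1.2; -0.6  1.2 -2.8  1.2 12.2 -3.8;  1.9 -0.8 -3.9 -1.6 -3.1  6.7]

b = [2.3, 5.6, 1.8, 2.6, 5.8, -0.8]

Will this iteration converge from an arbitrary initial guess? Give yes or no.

Diagonal D = diag(-7.5, -7.4, 10.2, -9.4, 12.2, 6.7); L, U strict lower/upper.
GS T = -(D+L)⁻¹U: row 0 first, T[0,2] = -(-0.3)/(-7.5) = -0.0400; later rows by forward substitution.
  T[0,:] = [+0.0000 +0.3733 -0.0400 +0.0400 -0.1867 -0.1467]
  T[1,:] = [+0.0000 -0.1614 -0.3341 -0.0714 -0.1625 +0.1175]
  T[2,:] = [+0.0000 -0.0689 +0.0246 +0.0541 +0.3503 +0.1911]
  T[3,:] = [+0.0000 -0.1938 -0.0802 -0.0238 +0.4002 -0.0005]
  T[4,:] = [+0.0000 +0.0375 +0.0444 +0.0237 +0.0478 +0.3366]
  T[5,:] = [+0.0000 -0.1942 -0.0128 +0.0169 +0.3551 +0.3225]
|roots of det(T-λI)|: 0.6179, 0.2766, 0.1448, 0.1448, 0.0587, 0.0000.
ρ(T) = max|λ| = 0.6179; 0.6179 < 1: convergent.

yes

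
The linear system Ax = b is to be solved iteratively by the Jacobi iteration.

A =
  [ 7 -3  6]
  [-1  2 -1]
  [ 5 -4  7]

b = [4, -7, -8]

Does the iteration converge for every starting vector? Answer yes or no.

no

Split A = D + L + U, D = diag(7, 2, 7).
T_J = -D⁻¹(L+U): T[0,1] = -(-3)/(7) = +0.4286; T[0,0] = 0.
  T[0,:] = [+0.0000, +0.4286, -0.8571]
  T[1,:] = [+0.5000, +0.0000, +0.5000]
  T[2,:] = [-0.7143, +0.5714, +0.0000]
|roots of det(T-λI)|: 1.2014, 0.7729, 0.4286.
ρ = 1.2014; 1.2014 > 1: divergent.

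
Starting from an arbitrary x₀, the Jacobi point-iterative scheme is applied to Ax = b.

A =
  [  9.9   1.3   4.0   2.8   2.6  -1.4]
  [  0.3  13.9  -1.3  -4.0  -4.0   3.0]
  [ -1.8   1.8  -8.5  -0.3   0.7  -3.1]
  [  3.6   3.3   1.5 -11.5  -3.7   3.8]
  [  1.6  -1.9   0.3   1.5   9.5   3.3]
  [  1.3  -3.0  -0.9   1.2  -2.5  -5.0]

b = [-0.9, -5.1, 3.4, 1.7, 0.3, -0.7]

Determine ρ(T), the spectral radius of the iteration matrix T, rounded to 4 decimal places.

Diagonal D = diag(9.9, 13.9, -8.5, -11.5, 9.5, -5); L, U strict lower/upper.
T_J = -D⁻¹(L+U): T[4,3] = -(1.5)/(9.5) = -0.1579; T[4,4] = 0.
  T[0,:] = [+0.0000, -0.1313, -0.4040, -0.2828, -0.2626, +0.1414]
  T[1,:] = [-0.0216, +0.0000, +0.0935, +0.2878, +0.2878, -0.2158]
  T[2,:] = [-0.2118, +0.2118, +0.0000, -0.0353, +0.0824, -0.3647]
  T[3,:] = [+0.3130, +0.2870, +0.1304, +0.0000, -0.3217, +0.3304]
  T[4,:] = [-0.1684, +0.2000, -0.0316, -0.1579, +0.0000, -0.3474]
  T[5,:] = [+0.2600, -0.6000, -0.1800, +0.2400, -0.5000, +0.0000]
|roots of det(T-λI)|: 0.9083, 0.6340, 0.3897, 0.1973, 0.1589, 0.1589.
ρ(T) = max|λ| = 0.9083; 0.9083 < 1, so it converges for any x₀.

0.9083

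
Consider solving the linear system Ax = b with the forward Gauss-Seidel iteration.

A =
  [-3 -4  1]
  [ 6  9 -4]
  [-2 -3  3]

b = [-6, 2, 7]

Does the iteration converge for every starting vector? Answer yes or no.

yes

A = D + L + U where D = diag(-3, 9, 3).
Gauss-Seidel: T = -(D+L)⁻¹U, row 0 first, T[0,2] = -(1)/(-3) = +0.3333; later rows by forward substitution.
  T[0,:] = [+0.0000, -1.3333, +0.3333]
  T[1,:] = [+0.0000, +0.8889, +0.2222]
  T[2,:] = [+0.0000, +0.0000, +0.4444]
eigenvalue magnitudes: 0.8889, 0.4444, 0.0000.
ρ = 0.8889; 0.8889 < 1: convergent.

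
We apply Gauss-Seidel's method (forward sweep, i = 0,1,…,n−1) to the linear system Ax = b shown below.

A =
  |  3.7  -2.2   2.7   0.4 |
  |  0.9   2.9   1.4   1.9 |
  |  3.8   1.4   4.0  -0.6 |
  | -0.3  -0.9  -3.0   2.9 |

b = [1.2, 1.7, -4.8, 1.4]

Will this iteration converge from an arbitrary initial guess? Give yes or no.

Write A = D+L+U with D = diag(3.7, 2.9, 4, 2.9).
T_GS = -(D+L)⁻¹U: row 0 first, T[0,1] = -(-2.2)/(3.7) = +0.5946; later rows by forward substitution.
  T[0,:] = [+0.0000 +0.5946 -0.7297 -0.1081]
  T[1,:] = [+0.0000 -0.1845 -0.2563 -0.6216]
  T[2,:] = [+0.0000 -0.5003 +0.7829 +0.4703]
  T[3,:] = [+0.0000 -0.5133 +0.6549 +0.2824]
|λ(T)| sorted: 1.4004, 0.5256, 0.0061, 0.0000.
ρ = 1.4004; 1.4004 > 1, so it fails to converge.

no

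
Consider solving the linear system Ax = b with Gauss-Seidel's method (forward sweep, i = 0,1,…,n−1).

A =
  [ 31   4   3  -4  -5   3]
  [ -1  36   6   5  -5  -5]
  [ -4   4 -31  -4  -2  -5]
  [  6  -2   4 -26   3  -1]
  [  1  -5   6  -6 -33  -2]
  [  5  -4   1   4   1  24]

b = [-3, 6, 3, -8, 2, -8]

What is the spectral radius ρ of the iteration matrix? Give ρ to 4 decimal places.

0.1533

Split A = D + L + U, D = diag(31, 36, -31, -26, -33, 24).
Gauss-Seidel: T = -(D+L)⁻¹U, row 0 first, T[0,1] = -(4)/(31) = -0.1290; later rows by forward substitution.
  T[0,:] = [+0.0000  -0.1290  -0.0968  +0.1290  +0.1613  -0.0968]
  T[1,:] = [+0.0000  -0.0036  -0.1694  -0.1353  +0.1434  +0.1362]
  T[2,:] = [+0.0000  +0.0162  -0.0094  -0.1631  -0.0668  -0.1312]
  T[3,:] = [+0.0000  -0.0270  -0.0107  +0.0151  +0.1313  -0.0915]
  T[4,:] = [+0.0000  +0.0045  +0.0230  -0.0080  -0.0529  -0.0914]
  T[5,:] = [+0.0000  +0.0299  -0.0068  -0.0448  -0.0266  +0.0674]
eigenvalue magnitudes: 0.1533, 0.1179, 0.0731, 0.0731, 0.0418, 0.0000.
spectral radius ρ = 0.1533; 0.1533 < 1 ⇒ converges.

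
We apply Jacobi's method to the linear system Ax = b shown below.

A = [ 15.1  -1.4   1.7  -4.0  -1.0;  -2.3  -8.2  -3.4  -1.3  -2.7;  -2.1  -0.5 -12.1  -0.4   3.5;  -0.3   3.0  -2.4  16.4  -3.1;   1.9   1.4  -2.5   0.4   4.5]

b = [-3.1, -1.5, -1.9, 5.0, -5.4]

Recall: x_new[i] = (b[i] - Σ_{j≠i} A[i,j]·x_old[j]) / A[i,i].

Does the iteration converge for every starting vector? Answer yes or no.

A = D + L + U where D = diag(15.1, -8.2, -12.1, 16.4, 4.5).
Jacobi T = -D⁻¹(L+U): T[0,2] = -(1.7)/(15.1) = -0.1126; T[0,0] = 0.
  T[0,:] = [+0.0000 +0.0927 -0.1126 +0.2649 +0.0662]
  T[1,:] = [-0.2805 +0.0000 -0.4146 -0.1585 -0.3293]
  T[2,:] = [-0.1736 -0.0413 +0.0000 -0.0331 +0.2893]
  T[3,:] = [+0.0183 -0.1829 +0.1463 +0.0000 +0.1890]
  T[4,:] = [-0.4222 -0.3111 +0.5556 -0.0889 +0.0000]
|eigenvalues of T|: 0.5330, 0.3328, 0.3189, 0.3189, 0.2902.
spectral radius ρ = 0.5330; 0.5330 < 1, so it converges for any x₀.

yes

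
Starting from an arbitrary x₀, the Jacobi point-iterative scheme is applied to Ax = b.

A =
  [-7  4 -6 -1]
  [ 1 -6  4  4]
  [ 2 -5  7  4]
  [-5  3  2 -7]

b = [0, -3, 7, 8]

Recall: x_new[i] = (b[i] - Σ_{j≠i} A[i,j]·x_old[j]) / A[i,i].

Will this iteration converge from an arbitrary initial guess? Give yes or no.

no

Diagonal D = diag(-7, -6, 7, -7); L, U strict lower/upper.
Jacobi T = -D⁻¹(L+U): T[0,3] = -(-1)/(-7) = -0.1429; T[0,0] = 0.
  T[0,:] = [+0.0000, +0.5714, -0.8571, -0.1429]
  T[1,:] = [+0.1667, +0.0000, +0.6667, +0.6667]
  T[2,:] = [-0.2857, +0.7143, +0.0000, -0.5714]
  T[3,:] = [-0.7143, +0.4286, +0.2857, +0.0000]
eigenvalue magnitudes: 1.3641, 0.7284, 0.5975, 0.5975.
ρ(T) = max|λ| = 1.3641; 1.3641 > 1 ⇒ diverges.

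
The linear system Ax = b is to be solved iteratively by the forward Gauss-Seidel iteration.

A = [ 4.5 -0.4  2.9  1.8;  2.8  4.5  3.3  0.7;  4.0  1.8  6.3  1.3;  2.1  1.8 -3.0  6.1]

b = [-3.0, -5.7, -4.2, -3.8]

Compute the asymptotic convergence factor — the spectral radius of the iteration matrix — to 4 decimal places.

Let D = diag(4.5, 4.5, 6.3, 6.1); L, U the strict triangles.
Gauss-Seidel: T = -(D+L)⁻¹U, row 0 first, T[0,3] = -(1.8)/(4.5) = -0.4000; later rows by forward substitution.
  T[0,:] = [+0.0000 +0.0889 -0.6444 -0.4000]
  T[1,:] = [+0.0000 -0.0553 -0.3323 +0.0933]
  T[2,:] = [+0.0000 -0.0406 +0.5041 +0.0210]
  T[3,:] = [+0.0000 -0.0343 +0.5679 +0.1205]
eigenvalue magnitudes: 0.5465, 0.1041, 0.0814, 0.0000.
ρ(T) = max|λ| = 0.5465; 0.5465 < 1 ⇒ converges.

0.5465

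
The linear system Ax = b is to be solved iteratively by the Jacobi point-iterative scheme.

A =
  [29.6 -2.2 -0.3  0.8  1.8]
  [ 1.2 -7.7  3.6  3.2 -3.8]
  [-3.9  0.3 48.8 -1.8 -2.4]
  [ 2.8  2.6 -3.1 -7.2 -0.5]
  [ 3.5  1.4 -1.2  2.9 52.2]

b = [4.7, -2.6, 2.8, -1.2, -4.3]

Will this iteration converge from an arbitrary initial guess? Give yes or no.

Write A = D+L+U with D = diag(29.6, -7.7, 48.8, -7.2, 52.2).
Jacobi T = -D⁻¹(L+U): T[2,3] = -(-1.8)/(48.8) = +0.0369; T[2,2] = 0.
  T[0,:] = [+0.0000 +0.0743 +0.0101 -0.0270 -0.0608]
  T[1,:] = [+0.1558 +0.0000 +0.4675 +0.4156 -0.4935]
  T[2,:] = [+0.0799 -0.0061 +0.0000 +0.0369 +0.0492]
  T[3,:] = [+0.3889 +0.3611 -0.4306 +0.0000 -0.0694]
  T[4,:] = [-0.0670 -0.0268 +0.0230 -0.0556 +0.0000]
|roots of det(T-λI)|: 0.4777, 0.2861, 0.2861, 0.0441, 0.0282.
ρ = 0.4777; 0.4777 < 1: convergent.

yes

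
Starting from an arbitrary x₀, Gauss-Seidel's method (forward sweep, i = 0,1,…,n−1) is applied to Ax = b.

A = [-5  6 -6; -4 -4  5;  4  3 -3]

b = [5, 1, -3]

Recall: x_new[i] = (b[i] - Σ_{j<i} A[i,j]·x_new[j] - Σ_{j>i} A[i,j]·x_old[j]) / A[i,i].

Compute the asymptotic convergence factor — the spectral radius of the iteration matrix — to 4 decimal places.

1.6000

Let D = diag(-5, -4, -3); L, U the strict triangles.
T_GS = -(D+L)⁻¹U: row 0 first, T[0,1] = -(6)/(-5) = +1.2000; later rows by forward substitution.
  T[0,:] = [+0.0000, +1.2000, -1.2000]
  T[1,:] = [+0.0000, -1.2000, +2.4500]
  T[2,:] = [+0.0000, +0.4000, +0.8500]
eigenvalue magnitudes: 1.6000, 1.2500, 0.0000.
ρ(T) = max|λ| = 1.6000; 1.6000 > 1, so it fails to converge.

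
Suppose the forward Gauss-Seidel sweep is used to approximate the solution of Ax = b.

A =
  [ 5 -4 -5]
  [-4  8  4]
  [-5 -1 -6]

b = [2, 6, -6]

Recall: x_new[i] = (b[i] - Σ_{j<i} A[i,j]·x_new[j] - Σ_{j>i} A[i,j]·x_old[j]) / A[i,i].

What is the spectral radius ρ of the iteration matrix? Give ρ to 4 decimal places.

Split A = D + L + U, D = diag(5, 8, -6).
T_GS = -(D+L)⁻¹U: row 0 first, T[0,2] = -(-5)/(5) = +1.0000; later rows by forward substitution.
  T[0,:] = [+0.0000  +0.8000  +1.0000]
  T[1,:] = [+0.0000  +0.4000  +0.0000]
  T[2,:] = [+0.0000  -0.7333  -0.8333]
eigenvalue magnitudes: 0.8333, 0.4000, 0.0000.
ρ = 0.8333; 0.8333 < 1: convergent.

0.8333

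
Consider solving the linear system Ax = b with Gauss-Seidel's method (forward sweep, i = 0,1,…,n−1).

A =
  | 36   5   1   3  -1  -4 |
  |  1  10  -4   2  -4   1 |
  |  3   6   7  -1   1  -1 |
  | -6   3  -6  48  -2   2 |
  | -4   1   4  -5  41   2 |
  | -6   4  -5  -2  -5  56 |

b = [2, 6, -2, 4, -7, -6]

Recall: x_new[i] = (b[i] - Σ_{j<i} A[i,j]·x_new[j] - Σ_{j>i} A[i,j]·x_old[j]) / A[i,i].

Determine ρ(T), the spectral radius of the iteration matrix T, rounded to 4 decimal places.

Split A = D + L + U, D = diag(36, 10, 7, 48, 41, 56).
T_GS = -(D+L)⁻¹U: row 0 first, T[0,1] = -(5)/(36) = -0.1389; later rows by forward substitution.
  T[0,:] = [+0.0000  -0.1389  -0.0278  -0.0833  +0.0278  +0.1111]
  T[1,:] = [+0.0000  +0.0139  +0.4028  -0.1917  +0.3972  -0.1111]
  T[2,:] = [+0.0000  +0.0476  -0.3333  +0.3429  -0.4952  +0.1905]
  T[3,:] = [+0.0000  -0.0123  -0.0703  +0.0444  -0.0416  +0.0030]
  T[4,:] = [+0.0000  -0.0200  +0.0114  -0.0315  +0.0363  -0.0535]
  T[5,:] = [+0.0000  -0.0138  -0.0630  +0.0341  -0.0679  +0.0322]
|λ(T)| sorted: 0.2713, 0.0684, 0.0684, 0.0414, 0.0329, 0.0000.
ρ(T) = max|λ| = 0.2713; 0.2713 < 1: convergent.

0.2713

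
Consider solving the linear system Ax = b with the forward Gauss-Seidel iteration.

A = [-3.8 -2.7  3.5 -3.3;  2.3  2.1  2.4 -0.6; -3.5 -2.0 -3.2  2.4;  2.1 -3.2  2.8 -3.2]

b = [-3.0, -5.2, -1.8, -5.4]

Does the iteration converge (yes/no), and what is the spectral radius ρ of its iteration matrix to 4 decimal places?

no, ρ = 1.5072

Let D = diag(-3.8, 2.1, -3.2, -3.2); L, U the strict triangles.
GS T = -(D+L)⁻¹U: row 0 first, T[0,1] = -(-2.7)/(-3.8) = -0.7105; later rows by forward substitution.
  T[0,:] = [+0.0000  -0.7105  +0.9211  -0.8684]
  T[1,:] = [+0.0000  +0.7782  -2.1516  +1.2368]
  T[2,:] = [+0.0000  +0.2908  +0.3374  +0.9268]
  T[3,:] = [+0.0000  -0.9901  +3.0513  -0.9958]
moduli |λ_i(T)| = 1.5072, 1.1586, 0.2289, 0.0000.
spectral radius ρ = 1.5072; 1.5072 > 1 ⇒ diverges.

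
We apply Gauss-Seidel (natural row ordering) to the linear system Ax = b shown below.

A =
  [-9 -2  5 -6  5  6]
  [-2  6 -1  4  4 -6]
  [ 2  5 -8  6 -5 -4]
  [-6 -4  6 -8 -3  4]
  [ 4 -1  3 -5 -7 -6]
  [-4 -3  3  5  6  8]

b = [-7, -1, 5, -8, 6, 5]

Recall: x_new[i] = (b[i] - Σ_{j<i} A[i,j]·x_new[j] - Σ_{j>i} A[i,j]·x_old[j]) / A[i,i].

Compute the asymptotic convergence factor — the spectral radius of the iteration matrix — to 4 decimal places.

A = D + L + U where D = diag(-9, 6, -8, -8, -7, 8).
GS T = -(D+L)⁻¹U: row 0 first, T[0,1] = -(-2)/(-9) = -0.2222; later rows by forward substitution.
  T[0,:] = [+0.0000 -0.2222 +0.5556 -0.6667 +0.5556 +0.6667]
  T[1,:] = [+0.0000 -0.0741 +0.3519 -0.8889 -0.4815 +1.2222]
  T[2,:] = [+0.0000 -0.1019 +0.3588 +0.0278 -0.7870 +0.4306]
  T[3,:] = [+0.0000 +0.1273 -0.3235 +0.9653 -1.1412 -0.2882]
  T[4,:] = [+0.0000 -0.2510 +0.6520 -0.9315 +0.8641 -0.2604]
  T[5,:] = [+0.0000 +0.0080 -0.0117 -0.5817 +0.4575 +1.0056]
|λ(T)| sorted: 1.6311, 0.9752, 0.5751, 0.1072, 0.0455, 0.0000.
ρ = 1.6311; 1.6311 > 1, so it fails to converge.

1.6311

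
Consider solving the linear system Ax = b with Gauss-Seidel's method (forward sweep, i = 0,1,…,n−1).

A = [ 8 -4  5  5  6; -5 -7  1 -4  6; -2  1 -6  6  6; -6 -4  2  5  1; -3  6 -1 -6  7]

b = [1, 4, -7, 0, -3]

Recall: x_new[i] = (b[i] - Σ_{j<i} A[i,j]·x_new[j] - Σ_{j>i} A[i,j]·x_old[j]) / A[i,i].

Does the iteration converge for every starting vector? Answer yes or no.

no

Let D = diag(8, -7, -6, 5, 7); L, U the strict triangles.
Gauss-Seidel: T = -(D+L)⁻¹U, row 0 first, T[0,2] = -(5)/(8) = -0.6250; later rows by forward substitution.
  T[0,:] = [+0.0000 +0.5000 -0.6250 -0.6250 -0.7500]
  T[1,:] = [+0.0000 -0.3571 +0.5893 -0.1250 +1.3929]
  T[2,:] = [+0.0000 -0.2262 +0.3065 +1.1875 +1.4821]
  T[3,:] = [+0.0000 +0.4048 -0.4012 -1.3250 -0.5786]
  T[4,:] = [+0.0000 +0.8350 -1.0730 -1.1268 -1.7995]
|λ(T)| sorted: 1.6486, 1.2465, 0.2690, 0.0111, 0.0000.
ρ(T) = max|λ| = 1.6486; 1.6486 > 1, so it fails to converge.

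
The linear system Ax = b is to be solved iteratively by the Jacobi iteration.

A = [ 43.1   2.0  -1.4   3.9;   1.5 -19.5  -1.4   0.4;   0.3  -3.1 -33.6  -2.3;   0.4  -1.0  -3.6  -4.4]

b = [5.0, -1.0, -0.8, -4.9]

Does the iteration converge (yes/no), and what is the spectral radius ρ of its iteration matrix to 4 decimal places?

Write A = D+L+U with D = diag(43.1, -19.5, -33.6, -4.4).
T_J = -D⁻¹(L+U): T[1,0] = -(1.5)/(-19.5) = +0.0769; T[1,1] = 0.
  T[0,:] = [+0.0000, -0.0464, +0.0325, -0.0905]
  T[1,:] = [+0.0769, +0.0000, -0.0718, +0.0205]
  T[2,:] = [+0.0089, -0.0923, +0.0000, -0.0685]
  T[3,:] = [+0.0909, -0.2273, -0.8182, +0.0000]
|λ(T)| sorted: 0.2258, 0.1434, 0.1434, 0.0568.
ρ = 0.2258; 0.2258 < 1 ⇒ converges.

yes, ρ = 0.2258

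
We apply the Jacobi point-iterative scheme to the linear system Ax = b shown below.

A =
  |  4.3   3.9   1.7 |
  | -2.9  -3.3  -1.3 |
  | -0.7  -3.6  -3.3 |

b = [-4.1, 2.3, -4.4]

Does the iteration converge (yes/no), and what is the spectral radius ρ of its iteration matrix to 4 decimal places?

Let D = diag(4.3, -3.3, -3.3); L, U the strict triangles.
Jacobi: T = -D⁻¹(L+U), T[2,0] = -(-0.7)/(-3.3) = -0.2121; T[2,2] = 0.
  T[0,:] = [+0.0000, -0.9070, -0.3953]
  T[1,:] = [-0.8788, +0.0000, -0.3939]
  T[2,:] = [-0.2121, -1.0909, +0.0000]
|λ(T)| sorted: 1.2897, 0.8962, 0.3935.
ρ = 1.2897; 1.2897 > 1, so it fails to converge.

no, ρ = 1.2897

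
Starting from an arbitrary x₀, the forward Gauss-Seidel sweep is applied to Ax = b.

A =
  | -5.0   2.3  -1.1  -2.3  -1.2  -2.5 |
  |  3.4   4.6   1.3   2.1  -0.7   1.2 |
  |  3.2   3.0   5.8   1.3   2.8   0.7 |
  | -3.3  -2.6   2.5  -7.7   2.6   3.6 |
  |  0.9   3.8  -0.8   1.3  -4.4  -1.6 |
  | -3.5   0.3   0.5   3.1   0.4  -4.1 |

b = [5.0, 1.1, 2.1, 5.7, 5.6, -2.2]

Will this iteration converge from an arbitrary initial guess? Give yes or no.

no

Split A = D + L + U, D = diag(-5, 4.6, 5.8, -7.7, -4.4, -4.1).
GS T = -(D+L)⁻¹U: row 0 first, T[0,5] = -(-2.5)/(-5) = -0.5000; later rows by forward substitution.
  T[0,:] = [+0.0000  +0.4600  -0.2200  -0.4600  -0.2400  -0.5000]
  T[1,:] = [+0.0000  -0.3400  -0.1200  -0.1165  +0.3296  +0.1087]
  T[2,:] = [+0.0000  -0.0779  +0.1834  +0.0899  -0.5208  +0.0990]
  T[3,:] = [+0.0000  -0.1076  +0.1944  +0.2657  +0.1601  +0.6772]
  T[4,:] = [+0.0000  -0.2172  -0.1246  -0.1326  +0.3775  -0.1899]
  T[5,:] = [+0.0000  -0.5296  +0.3362  +0.5831  +0.3234  +0.9404]
|eigenvalues of T|: 1.3398, 0.2336, 0.2336, 0.2044, 0.2044, 0.0000.
ρ(T) = max|λ| = 1.3398; 1.3398 > 1, so it fails to converge.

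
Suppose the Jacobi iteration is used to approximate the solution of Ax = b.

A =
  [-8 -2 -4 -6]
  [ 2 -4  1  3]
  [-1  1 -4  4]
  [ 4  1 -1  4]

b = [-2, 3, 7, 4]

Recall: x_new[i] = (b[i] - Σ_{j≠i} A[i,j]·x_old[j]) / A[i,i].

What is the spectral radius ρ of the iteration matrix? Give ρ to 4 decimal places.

Let D = diag(-8, -4, -4, 4); L, U the strict triangles.
Jacobi T = -D⁻¹(L+U): T[0,1] = -(-2)/(-8) = -0.2500; T[0,0] = 0.
  T[0,:] = [+0.0000 -0.2500 -0.5000 -0.7500]
  T[1,:] = [+0.5000 +0.0000 +0.2500 +0.7500]
  T[2,:] = [-0.2500 +0.2500 +0.0000 +1.0000]
  T[3,:] = [-1.0000 -0.2500 +0.2500 +0.0000]
|eigenvalues of T|: 1.2672, 0.6074, 0.6074, 0.4345.
ρ(T) = max|λ| = 1.2672; 1.2672 > 1, so it fails to converge.

1.2672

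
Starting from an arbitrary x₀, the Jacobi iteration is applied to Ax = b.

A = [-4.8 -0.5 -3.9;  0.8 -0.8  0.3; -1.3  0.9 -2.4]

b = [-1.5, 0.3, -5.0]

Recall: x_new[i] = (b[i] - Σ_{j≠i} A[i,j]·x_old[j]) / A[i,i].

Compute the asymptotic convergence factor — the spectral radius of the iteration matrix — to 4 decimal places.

Diagonal D = diag(-4.8, -0.8, -2.4); L, U strict lower/upper.
Jacobi: T = -D⁻¹(L+U), T[2,1] = -(0.9)/(-2.4) = +0.3750; T[2,2] = 0.
  T[0,:] = [+0.0000  -0.1042  -0.8125]
  T[1,:] = [+1.0000  +0.0000  +0.3750]
  T[2,:] = [-0.5417  +0.3750  +0.0000]
moduli |λ_i(T)| = 0.8914, 0.5640, 0.5640.
ρ(T) = max|λ| = 0.8914; 0.8914 < 1: convergent.

0.8914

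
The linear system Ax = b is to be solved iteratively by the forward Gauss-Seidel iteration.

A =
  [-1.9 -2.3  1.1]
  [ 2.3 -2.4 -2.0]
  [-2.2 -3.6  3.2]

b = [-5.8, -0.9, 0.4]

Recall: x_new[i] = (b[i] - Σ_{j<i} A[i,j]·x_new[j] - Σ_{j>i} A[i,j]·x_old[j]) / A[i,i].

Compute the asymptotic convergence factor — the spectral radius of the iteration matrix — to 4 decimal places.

1.5290

Diagonal D = diag(-1.9, -2.4, 3.2); L, U strict lower/upper.
GS T = -(D+L)⁻¹U: row 0 first, T[0,1] = -(-2.3)/(-1.9) = -1.2105; later rows by forward substitution.
  T[0,:] = [+0.0000, -1.2105, +0.5789]
  T[1,:] = [+0.0000, -1.1601, -0.2785]
  T[2,:] = [+0.0000, -2.1373, +0.0847]
|eigenvalues of T|: 1.5290, 0.4536, 0.0000.
spectral radius ρ = 1.5290; 1.5290 > 1, so it fails to converge.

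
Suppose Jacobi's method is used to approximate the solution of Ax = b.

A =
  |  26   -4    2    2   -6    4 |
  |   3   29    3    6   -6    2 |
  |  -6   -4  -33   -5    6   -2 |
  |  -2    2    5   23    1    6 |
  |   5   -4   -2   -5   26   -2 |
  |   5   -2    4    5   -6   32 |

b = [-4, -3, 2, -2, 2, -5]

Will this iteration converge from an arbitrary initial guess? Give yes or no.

yes

Split A = D + L + U, D = diag(26, 29, -33, 23, 26, 32).
T_J = -D⁻¹(L+U): T[5,2] = -(4)/(32) = -0.1250; T[5,5] = 0.
  T[0,:] = [+0.0000  +0.1538  -0.0769  -0.0769  +0.2308  -0.1538]
  T[1,:] = [-0.1034  +0.0000  -0.1034  -0.2069  +0.2069  -0.0690]
  T[2,:] = [-0.1818  -0.1212  +0.0000  -0.1515  +0.1818  -0.0606]
  T[3,:] = [+0.0870  -0.0870  -0.2174  +0.0000  -0.0435  -0.2609]
  T[4,:] = [-0.1923  +0.1538  +0.0769  +0.1923  +0.0000  +0.0769]
  T[5,:] = [-0.1562  +0.0625  -0.1250  -0.1562  +0.1875  +0.0000]
|eigenvalues of T|: 0.5167, 0.2168, 0.2168, 0.2156, 0.0778, 0.0397.
ρ = 0.5167; 0.5167 < 1: convergent.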